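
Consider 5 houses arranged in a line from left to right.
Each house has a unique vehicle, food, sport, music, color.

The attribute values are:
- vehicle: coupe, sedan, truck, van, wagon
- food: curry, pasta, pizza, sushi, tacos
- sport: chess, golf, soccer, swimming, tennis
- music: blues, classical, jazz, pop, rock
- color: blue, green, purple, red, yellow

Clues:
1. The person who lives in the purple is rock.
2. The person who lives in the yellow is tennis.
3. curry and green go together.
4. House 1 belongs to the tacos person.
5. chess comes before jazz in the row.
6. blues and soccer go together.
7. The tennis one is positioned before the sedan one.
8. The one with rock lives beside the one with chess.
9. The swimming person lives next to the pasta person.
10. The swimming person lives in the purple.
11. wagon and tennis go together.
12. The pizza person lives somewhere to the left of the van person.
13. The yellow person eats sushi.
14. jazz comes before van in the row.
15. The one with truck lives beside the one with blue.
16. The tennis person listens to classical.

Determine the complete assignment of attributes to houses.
Solution:

House | Vehicle | Food | Sport | Music | Color
----------------------------------------------
  1   | truck | tacos | swimming | rock | purple
  2   | coupe | pasta | chess | pop | blue
  3   | wagon | sushi | tennis | classical | yellow
  4   | sedan | pizza | golf | jazz | red
  5   | van | curry | soccer | blues | green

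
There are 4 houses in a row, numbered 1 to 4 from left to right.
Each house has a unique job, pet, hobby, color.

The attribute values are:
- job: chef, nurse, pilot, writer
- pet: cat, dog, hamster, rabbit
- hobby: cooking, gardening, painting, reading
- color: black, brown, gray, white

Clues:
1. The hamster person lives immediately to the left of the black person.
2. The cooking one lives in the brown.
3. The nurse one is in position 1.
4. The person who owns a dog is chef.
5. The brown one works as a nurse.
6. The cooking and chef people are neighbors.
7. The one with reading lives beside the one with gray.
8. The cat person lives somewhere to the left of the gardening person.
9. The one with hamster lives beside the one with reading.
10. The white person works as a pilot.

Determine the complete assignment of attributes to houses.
Solution:

House | Job | Pet | Hobby | Color
---------------------------------
  1   | nurse | hamster | cooking | brown
  2   | chef | dog | reading | black
  3   | writer | cat | painting | gray
  4   | pilot | rabbit | gardening | white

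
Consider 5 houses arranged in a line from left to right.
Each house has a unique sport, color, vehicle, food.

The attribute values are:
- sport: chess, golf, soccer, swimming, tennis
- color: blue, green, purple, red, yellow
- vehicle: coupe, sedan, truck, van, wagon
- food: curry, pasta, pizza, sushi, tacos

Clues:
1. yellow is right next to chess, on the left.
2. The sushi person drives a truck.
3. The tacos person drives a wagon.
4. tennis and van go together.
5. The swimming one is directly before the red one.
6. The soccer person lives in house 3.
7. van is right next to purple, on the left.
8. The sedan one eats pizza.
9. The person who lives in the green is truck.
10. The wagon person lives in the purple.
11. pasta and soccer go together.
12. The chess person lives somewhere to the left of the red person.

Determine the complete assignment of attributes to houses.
Solution:

House | Sport | Color | Vehicle | Food
--------------------------------------
  1   | tennis | yellow | van | curry
  2   | chess | purple | wagon | tacos
  3   | soccer | blue | coupe | pasta
  4   | swimming | green | truck | sushi
  5   | golf | red | sedan | pizza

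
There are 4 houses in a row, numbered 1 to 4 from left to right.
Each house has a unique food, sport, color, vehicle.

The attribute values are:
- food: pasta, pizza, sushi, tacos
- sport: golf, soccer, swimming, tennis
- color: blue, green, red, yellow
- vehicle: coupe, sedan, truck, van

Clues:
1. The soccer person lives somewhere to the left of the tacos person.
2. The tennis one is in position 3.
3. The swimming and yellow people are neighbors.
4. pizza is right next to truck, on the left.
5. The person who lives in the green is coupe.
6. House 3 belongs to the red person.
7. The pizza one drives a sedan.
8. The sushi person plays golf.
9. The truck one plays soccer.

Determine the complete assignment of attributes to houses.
Solution:

House | Food | Sport | Color | Vehicle
--------------------------------------
  1   | pizza | swimming | blue | sedan
  2   | pasta | soccer | yellow | truck
  3   | tacos | tennis | red | van
  4   | sushi | golf | green | coupe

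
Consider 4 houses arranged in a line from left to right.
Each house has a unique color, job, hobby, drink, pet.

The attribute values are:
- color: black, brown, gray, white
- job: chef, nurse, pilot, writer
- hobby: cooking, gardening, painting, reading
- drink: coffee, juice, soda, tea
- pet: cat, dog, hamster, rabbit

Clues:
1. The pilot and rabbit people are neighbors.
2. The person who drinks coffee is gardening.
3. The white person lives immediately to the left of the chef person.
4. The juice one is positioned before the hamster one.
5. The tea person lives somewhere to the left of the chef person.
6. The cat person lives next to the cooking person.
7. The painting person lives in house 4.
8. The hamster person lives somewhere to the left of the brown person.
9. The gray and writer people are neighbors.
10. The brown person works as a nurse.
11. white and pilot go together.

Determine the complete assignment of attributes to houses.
Solution:

House | Color | Job | Hobby | Drink | Pet
-----------------------------------------
  1   | white | pilot | reading | tea | cat
  2   | gray | chef | cooking | juice | rabbit
  3   | black | writer | gardening | coffee | hamster
  4   | brown | nurse | painting | soda | dog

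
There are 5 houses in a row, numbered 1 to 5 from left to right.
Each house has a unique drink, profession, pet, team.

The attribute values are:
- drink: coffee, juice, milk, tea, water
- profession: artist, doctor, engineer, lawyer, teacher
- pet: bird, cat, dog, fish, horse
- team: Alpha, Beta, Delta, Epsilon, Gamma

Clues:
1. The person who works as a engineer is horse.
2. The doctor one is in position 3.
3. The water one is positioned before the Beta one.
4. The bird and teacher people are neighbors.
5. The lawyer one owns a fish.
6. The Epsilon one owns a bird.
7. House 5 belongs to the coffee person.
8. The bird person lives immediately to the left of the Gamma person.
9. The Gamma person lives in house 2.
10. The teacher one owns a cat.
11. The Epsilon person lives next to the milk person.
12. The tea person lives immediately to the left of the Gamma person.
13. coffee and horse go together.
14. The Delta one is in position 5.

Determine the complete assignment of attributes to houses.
Solution:

House | Drink | Profession | Pet | Team
---------------------------------------
  1   | tea | artist | bird | Epsilon
  2   | milk | teacher | cat | Gamma
  3   | water | doctor | dog | Alpha
  4   | juice | lawyer | fish | Beta
  5   | coffee | engineer | horse | Delta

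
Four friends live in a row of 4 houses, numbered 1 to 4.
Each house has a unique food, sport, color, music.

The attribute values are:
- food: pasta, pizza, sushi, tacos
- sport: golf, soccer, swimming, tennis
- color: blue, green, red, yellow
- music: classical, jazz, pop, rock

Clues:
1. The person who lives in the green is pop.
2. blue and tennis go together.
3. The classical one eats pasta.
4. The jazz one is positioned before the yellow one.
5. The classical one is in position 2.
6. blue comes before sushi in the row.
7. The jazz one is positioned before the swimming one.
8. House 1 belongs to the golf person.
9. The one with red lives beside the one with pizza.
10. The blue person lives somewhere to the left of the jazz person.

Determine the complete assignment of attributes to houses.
Solution:

House | Food | Sport | Color | Music
------------------------------------
  1   | tacos | golf | green | pop
  2   | pasta | tennis | blue | classical
  3   | sushi | soccer | red | jazz
  4   | pizza | swimming | yellow | rock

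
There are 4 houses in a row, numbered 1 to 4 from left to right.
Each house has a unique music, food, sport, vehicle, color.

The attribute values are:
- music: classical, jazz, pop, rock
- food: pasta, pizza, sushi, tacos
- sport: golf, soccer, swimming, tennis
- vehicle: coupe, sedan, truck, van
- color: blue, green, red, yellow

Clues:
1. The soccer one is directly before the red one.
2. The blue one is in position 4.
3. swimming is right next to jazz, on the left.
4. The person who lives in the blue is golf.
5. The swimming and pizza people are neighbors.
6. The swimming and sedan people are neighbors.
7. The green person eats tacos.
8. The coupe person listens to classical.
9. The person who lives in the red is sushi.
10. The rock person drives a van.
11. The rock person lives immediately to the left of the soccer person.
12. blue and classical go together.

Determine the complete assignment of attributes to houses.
Solution:

House | Music | Food | Sport | Vehicle | Color
----------------------------------------------
  1   | rock | tacos | swimming | van | green
  2   | jazz | pizza | soccer | sedan | yellow
  3   | pop | sushi | tennis | truck | red
  4   | classical | pasta | golf | coupe | blue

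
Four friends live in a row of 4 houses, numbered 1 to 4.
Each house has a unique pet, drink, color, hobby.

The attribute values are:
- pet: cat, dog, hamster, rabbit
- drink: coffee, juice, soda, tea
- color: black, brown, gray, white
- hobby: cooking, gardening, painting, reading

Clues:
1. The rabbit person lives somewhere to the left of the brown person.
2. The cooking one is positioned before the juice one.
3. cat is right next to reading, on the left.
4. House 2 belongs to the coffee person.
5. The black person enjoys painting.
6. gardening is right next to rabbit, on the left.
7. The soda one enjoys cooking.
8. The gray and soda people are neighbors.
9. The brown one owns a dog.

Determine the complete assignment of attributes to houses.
Solution:

House | Pet | Drink | Color | Hobby
-----------------------------------
  1   | cat | tea | white | gardening
  2   | rabbit | coffee | gray | reading
  3   | dog | soda | brown | cooking
  4   | hamster | juice | black | painting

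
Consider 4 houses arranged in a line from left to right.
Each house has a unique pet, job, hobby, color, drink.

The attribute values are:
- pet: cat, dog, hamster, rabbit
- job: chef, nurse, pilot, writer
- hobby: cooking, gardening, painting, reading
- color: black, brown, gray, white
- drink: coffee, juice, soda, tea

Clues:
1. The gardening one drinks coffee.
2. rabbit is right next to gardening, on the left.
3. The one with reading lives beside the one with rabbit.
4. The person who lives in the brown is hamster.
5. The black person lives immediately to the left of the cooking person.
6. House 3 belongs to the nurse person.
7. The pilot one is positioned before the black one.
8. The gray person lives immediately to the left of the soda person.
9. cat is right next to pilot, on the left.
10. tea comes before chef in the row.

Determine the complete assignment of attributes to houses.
Solution:

House | Pet | Job | Hobby | Color | Drink
-----------------------------------------
  1   | cat | writer | reading | gray | tea
  2   | rabbit | pilot | painting | white | soda
  3   | dog | nurse | gardening | black | coffee
  4   | hamster | chef | cooking | brown | juice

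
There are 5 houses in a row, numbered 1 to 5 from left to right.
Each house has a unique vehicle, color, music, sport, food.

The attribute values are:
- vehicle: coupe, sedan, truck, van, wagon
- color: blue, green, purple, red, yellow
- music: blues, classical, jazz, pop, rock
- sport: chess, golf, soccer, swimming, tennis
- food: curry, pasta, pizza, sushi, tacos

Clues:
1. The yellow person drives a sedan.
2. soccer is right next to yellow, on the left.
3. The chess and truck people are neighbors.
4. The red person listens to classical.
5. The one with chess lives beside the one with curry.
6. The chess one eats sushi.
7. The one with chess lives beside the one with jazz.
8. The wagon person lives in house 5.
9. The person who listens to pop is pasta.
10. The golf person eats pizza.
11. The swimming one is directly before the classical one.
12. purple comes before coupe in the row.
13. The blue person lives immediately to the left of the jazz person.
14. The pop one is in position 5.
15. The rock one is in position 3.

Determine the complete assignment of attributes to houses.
Solution:

House | Vehicle | Color | Music | Sport | Food
----------------------------------------------
  1   | van | blue | blues | chess | sushi
  2   | truck | purple | jazz | soccer | curry
  3   | sedan | yellow | rock | swimming | tacos
  4   | coupe | red | classical | golf | pizza
  5   | wagon | green | pop | tennis | pasta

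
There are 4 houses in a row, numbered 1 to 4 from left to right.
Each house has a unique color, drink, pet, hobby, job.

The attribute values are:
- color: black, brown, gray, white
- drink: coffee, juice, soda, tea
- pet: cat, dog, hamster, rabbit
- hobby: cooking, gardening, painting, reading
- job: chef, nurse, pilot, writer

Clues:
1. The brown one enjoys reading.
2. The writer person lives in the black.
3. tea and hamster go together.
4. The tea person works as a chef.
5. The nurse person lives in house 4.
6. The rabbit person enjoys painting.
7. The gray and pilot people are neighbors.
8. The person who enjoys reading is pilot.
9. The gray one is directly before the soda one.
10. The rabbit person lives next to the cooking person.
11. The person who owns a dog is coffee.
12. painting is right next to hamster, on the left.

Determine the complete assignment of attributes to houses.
Solution:

House | Color | Drink | Pet | Hobby | Job
-----------------------------------------
  1   | black | juice | rabbit | painting | writer
  2   | gray | tea | hamster | cooking | chef
  3   | brown | soda | cat | reading | pilot
  4   | white | coffee | dog | gardening | nurse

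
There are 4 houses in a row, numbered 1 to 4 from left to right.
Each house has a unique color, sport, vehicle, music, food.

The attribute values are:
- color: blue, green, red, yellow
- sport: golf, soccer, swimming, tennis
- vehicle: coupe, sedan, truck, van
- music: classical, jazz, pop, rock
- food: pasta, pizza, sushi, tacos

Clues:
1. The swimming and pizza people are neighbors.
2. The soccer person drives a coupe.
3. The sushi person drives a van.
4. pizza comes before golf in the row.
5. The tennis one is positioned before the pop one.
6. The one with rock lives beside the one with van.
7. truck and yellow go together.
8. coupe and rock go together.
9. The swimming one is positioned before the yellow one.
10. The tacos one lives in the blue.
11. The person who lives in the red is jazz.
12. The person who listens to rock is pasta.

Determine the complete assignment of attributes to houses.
Solution:

House | Color | Sport | Vehicle | Music | Food
----------------------------------------------
  1   | green | soccer | coupe | rock | pasta
  2   | red | swimming | van | jazz | sushi
  3   | yellow | tennis | truck | classical | pizza
  4   | blue | golf | sedan | pop | tacos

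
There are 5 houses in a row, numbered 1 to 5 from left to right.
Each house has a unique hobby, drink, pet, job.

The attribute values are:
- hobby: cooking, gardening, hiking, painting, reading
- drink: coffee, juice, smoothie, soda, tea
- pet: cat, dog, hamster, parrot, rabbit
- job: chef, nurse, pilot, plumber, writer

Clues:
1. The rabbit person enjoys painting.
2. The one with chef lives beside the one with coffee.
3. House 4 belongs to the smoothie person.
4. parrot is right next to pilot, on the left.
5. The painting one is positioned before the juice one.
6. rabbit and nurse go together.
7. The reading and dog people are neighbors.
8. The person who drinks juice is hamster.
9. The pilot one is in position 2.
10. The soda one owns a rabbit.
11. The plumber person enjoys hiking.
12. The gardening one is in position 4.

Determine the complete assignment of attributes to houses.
Solution:

House | Hobby | Drink | Pet | Job
---------------------------------
  1   | reading | tea | parrot | chef
  2   | cooking | coffee | dog | pilot
  3   | painting | soda | rabbit | nurse
  4   | gardening | smoothie | cat | writer
  5   | hiking | juice | hamster | plumber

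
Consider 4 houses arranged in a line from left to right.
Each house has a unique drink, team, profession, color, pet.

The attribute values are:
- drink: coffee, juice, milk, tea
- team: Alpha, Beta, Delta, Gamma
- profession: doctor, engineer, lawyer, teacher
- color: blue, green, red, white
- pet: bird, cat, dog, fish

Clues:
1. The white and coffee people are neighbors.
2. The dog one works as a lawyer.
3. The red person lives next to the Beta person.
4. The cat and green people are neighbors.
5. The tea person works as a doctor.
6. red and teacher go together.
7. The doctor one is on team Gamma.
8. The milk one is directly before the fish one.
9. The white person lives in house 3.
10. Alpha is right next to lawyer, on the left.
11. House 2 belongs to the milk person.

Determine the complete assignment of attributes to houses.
Solution:

House | Drink | Team | Profession | Color | Pet
-----------------------------------------------
  1   | juice | Alpha | teacher | red | cat
  2   | milk | Beta | lawyer | green | dog
  3   | tea | Gamma | doctor | white | fish
  4   | coffee | Delta | engineer | blue | bird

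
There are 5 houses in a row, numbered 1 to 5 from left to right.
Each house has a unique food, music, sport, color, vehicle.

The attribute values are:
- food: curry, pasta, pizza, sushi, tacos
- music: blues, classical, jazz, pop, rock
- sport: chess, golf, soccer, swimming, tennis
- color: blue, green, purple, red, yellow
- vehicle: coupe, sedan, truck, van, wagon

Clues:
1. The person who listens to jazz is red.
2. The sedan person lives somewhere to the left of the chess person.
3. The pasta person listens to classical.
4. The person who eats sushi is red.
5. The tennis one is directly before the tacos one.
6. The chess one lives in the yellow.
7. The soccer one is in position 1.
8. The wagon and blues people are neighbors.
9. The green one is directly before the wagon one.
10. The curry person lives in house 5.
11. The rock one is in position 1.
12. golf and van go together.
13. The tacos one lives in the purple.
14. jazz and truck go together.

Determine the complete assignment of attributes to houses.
Solution:

House | Food | Music | Sport | Color | Vehicle
----------------------------------------------
  1   | pizza | rock | soccer | green | sedan
  2   | pasta | classical | tennis | blue | wagon
  3   | tacos | blues | golf | purple | van
  4   | sushi | jazz | swimming | red | truck
  5   | curry | pop | chess | yellow | coupe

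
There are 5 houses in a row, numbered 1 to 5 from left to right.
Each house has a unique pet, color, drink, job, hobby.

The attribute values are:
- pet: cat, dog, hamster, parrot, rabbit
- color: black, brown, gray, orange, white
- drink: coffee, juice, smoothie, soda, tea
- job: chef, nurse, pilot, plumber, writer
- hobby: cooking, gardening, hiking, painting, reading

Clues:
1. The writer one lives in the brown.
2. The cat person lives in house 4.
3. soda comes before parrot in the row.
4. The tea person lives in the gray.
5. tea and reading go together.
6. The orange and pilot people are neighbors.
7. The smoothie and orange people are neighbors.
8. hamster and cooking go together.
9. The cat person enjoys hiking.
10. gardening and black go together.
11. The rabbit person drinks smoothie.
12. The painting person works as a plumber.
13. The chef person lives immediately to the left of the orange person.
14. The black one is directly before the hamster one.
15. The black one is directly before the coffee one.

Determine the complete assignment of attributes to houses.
Solution:

House | Pet | Color | Drink | Job | Hobby
-----------------------------------------
  1   | rabbit | black | smoothie | chef | gardening
  2   | hamster | orange | coffee | nurse | cooking
  3   | dog | gray | tea | pilot | reading
  4   | cat | brown | soda | writer | hiking
  5   | parrot | white | juice | plumber | painting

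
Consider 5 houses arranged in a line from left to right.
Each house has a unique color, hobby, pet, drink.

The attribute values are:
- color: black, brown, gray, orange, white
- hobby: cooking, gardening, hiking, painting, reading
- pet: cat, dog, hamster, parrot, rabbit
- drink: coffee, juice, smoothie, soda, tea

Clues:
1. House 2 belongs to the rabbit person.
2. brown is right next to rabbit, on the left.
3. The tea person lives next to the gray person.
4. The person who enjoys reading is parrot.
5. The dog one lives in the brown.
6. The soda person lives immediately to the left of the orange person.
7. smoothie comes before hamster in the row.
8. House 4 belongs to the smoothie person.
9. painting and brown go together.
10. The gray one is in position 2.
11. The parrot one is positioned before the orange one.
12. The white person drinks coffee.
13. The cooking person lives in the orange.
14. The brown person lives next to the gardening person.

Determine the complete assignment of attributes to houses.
Solution:

House | Color | Hobby | Pet | Drink
-----------------------------------
  1   | brown | painting | dog | tea
  2   | gray | gardening | rabbit | juice
  3   | black | reading | parrot | soda
  4   | orange | cooking | cat | smoothie
  5   | white | hiking | hamster | coffee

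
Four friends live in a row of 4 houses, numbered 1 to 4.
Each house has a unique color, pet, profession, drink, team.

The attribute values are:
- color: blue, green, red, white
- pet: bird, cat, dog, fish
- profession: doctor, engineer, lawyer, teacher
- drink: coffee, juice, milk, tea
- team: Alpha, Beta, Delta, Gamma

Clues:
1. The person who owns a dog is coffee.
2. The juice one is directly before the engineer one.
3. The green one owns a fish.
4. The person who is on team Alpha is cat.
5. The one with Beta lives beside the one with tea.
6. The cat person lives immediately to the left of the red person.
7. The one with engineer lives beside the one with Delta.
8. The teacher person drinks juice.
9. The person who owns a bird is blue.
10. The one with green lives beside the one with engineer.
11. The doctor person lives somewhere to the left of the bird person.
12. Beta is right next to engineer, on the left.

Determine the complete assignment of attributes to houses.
Solution:

House | Color | Pet | Profession | Drink | Team
-----------------------------------------------
  1   | green | fish | teacher | juice | Beta
  2   | white | cat | engineer | tea | Alpha
  3   | red | dog | doctor | coffee | Delta
  4   | blue | bird | lawyer | milk | Gamma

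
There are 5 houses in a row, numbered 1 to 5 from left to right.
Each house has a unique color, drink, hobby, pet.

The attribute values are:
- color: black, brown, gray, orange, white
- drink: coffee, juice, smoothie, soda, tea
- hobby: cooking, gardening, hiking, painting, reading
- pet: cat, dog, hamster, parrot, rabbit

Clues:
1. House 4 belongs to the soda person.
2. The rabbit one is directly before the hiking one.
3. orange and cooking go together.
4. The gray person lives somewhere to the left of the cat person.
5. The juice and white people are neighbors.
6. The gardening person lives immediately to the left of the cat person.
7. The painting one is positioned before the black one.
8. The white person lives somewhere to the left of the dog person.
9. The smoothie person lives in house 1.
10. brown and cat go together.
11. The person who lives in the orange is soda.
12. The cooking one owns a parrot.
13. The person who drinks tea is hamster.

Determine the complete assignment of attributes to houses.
Solution:

House | Color | Drink | Hobby | Pet
-----------------------------------
  1   | gray | smoothie | gardening | rabbit
  2   | brown | juice | hiking | cat
  3   | white | tea | painting | hamster
  4   | orange | soda | cooking | parrot
  5   | black | coffee | reading | dog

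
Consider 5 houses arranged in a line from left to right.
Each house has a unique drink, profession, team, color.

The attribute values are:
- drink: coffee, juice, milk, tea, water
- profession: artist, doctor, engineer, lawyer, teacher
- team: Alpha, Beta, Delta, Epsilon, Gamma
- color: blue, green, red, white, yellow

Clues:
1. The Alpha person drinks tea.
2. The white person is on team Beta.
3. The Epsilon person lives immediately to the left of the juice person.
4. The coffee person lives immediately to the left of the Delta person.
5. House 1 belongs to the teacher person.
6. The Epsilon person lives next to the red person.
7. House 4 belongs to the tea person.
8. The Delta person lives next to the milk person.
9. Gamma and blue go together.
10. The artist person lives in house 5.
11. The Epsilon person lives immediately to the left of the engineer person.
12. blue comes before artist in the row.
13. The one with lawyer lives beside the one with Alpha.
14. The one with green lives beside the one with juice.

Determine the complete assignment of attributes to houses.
Solution:

House | Drink | Profession | Team | Color
-----------------------------------------
  1   | coffee | teacher | Epsilon | green
  2   | juice | engineer | Delta | red
  3   | milk | lawyer | Gamma | blue
  4   | tea | doctor | Alpha | yellow
  5   | water | artist | Beta | white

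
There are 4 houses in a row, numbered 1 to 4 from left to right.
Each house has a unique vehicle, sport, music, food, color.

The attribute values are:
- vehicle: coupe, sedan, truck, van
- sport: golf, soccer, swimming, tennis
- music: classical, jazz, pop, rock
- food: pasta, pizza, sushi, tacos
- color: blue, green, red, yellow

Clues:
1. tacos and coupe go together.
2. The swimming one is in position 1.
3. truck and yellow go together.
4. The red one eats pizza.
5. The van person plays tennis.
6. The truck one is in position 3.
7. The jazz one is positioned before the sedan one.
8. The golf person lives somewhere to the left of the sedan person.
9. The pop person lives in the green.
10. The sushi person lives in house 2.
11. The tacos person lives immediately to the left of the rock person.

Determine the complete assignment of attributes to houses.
Solution:

House | Vehicle | Sport | Music | Food | Color
----------------------------------------------
  1   | coupe | swimming | pop | tacos | green
  2   | van | tennis | rock | sushi | blue
  3   | truck | golf | jazz | pasta | yellow
  4   | sedan | soccer | classical | pizza | red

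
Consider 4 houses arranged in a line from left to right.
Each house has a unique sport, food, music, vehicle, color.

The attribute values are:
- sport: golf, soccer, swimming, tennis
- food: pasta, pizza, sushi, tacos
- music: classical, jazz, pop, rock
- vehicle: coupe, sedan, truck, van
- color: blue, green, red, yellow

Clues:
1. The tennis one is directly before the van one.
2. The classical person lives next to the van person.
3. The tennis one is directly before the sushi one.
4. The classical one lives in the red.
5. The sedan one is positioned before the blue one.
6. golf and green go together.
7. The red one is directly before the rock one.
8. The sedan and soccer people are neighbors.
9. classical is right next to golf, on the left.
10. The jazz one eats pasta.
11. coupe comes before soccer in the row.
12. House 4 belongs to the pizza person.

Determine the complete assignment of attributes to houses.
Solution:

House | Sport | Food | Music | Vehicle | Color
----------------------------------------------
  1   | tennis | tacos | classical | coupe | red
  2   | golf | sushi | rock | van | green
  3   | swimming | pasta | jazz | sedan | yellow
  4   | soccer | pizza | pop | truck | blue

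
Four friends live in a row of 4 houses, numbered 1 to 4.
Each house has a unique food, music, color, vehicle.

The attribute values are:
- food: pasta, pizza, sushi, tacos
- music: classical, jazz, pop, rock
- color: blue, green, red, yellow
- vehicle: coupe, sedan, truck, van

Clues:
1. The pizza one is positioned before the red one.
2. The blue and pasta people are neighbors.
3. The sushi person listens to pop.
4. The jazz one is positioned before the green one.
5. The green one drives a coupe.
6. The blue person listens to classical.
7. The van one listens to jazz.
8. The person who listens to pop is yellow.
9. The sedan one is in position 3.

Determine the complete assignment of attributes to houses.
Solution:

House | Food | Music | Color | Vehicle
--------------------------------------
  1   | pizza | classical | blue | truck
  2   | pasta | jazz | red | van
  3   | sushi | pop | yellow | sedan
  4   | tacos | rock | green | coupe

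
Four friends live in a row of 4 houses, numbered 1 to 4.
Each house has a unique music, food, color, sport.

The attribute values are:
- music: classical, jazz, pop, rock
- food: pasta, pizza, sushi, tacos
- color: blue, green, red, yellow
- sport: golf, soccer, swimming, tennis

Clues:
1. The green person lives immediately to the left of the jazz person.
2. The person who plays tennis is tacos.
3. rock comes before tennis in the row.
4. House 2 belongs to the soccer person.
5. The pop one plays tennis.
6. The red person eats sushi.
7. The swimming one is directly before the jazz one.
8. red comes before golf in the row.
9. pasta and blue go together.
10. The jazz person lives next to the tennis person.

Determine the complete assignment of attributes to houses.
Solution:

House | Music | Food | Color | Sport
------------------------------------
  1   | rock | pizza | green | swimming
  2   | jazz | sushi | red | soccer
  3   | pop | tacos | yellow | tennis
  4   | classical | pasta | blue | golf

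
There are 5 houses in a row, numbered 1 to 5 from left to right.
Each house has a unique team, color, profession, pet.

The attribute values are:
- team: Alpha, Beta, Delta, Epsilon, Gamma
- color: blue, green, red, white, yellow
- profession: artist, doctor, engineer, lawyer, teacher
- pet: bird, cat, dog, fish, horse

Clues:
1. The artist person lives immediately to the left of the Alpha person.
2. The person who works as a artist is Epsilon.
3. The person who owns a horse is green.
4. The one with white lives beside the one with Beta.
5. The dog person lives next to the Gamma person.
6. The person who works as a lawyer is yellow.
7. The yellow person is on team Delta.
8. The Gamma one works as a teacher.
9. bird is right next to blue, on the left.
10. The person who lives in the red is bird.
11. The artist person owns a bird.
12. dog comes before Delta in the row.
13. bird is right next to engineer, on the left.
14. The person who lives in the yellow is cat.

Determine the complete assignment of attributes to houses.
Solution:

House | Team | Color | Profession | Pet
---------------------------------------
  1   | Epsilon | red | artist | bird
  2   | Alpha | blue | engineer | dog
  3   | Gamma | white | teacher | fish
  4   | Beta | green | doctor | horse
  5   | Delta | yellow | lawyer | cat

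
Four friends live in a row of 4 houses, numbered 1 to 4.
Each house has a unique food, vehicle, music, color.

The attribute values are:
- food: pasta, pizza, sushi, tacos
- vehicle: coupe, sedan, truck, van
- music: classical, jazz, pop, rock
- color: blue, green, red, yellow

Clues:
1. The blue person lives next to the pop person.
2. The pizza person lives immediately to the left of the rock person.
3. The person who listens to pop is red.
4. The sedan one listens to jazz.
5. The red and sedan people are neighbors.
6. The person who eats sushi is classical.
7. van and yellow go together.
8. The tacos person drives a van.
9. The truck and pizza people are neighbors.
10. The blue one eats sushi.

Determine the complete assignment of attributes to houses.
Solution:

House | Food | Vehicle | Music | Color
--------------------------------------
  1   | sushi | coupe | classical | blue
  2   | pasta | truck | pop | red
  3   | pizza | sedan | jazz | green
  4   | tacos | van | rock | yellow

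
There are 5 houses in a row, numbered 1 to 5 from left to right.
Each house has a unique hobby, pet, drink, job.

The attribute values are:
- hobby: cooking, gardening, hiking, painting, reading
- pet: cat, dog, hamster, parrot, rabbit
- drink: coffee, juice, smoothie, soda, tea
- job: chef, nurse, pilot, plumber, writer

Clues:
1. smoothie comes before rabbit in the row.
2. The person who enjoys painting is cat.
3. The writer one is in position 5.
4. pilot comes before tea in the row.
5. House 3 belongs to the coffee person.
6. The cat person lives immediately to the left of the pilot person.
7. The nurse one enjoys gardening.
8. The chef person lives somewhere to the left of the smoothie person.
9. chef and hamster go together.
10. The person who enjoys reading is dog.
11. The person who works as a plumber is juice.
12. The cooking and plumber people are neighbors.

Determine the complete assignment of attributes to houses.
Solution:

House | Hobby | Pet | Drink | Job
---------------------------------
  1   | cooking | hamster | soda | chef
  2   | painting | cat | juice | plumber
  3   | reading | dog | coffee | pilot
  4   | gardening | parrot | smoothie | nurse
  5   | hiking | rabbit | tea | writer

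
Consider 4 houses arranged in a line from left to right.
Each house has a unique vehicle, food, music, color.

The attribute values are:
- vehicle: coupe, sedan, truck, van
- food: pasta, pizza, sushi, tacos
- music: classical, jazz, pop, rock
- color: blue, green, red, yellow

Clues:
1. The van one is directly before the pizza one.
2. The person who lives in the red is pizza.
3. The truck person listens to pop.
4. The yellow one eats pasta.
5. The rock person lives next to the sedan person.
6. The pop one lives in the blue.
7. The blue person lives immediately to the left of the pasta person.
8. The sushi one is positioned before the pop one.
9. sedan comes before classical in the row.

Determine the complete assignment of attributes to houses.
Solution:

House | Vehicle | Food | Music | Color
--------------------------------------
  1   | van | sushi | rock | green
  2   | sedan | pizza | jazz | red
  3   | truck | tacos | pop | blue
  4   | coupe | pasta | classical | yellow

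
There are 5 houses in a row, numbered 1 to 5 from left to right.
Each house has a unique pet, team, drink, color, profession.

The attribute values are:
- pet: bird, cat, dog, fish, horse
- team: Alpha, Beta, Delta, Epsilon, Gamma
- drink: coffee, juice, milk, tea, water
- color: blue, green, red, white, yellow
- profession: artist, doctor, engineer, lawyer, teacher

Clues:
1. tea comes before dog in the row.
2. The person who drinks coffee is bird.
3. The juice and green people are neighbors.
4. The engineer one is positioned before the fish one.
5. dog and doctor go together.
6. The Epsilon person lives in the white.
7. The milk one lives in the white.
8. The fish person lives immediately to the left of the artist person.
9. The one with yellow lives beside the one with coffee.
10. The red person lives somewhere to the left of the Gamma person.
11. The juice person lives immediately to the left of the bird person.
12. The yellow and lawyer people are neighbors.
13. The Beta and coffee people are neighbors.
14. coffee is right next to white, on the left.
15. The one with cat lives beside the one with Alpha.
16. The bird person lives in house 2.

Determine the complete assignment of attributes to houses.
Solution:

House | Pet | Team | Drink | Color | Profession
-----------------------------------------------
  1   | cat | Beta | juice | yellow | engineer
  2   | bird | Alpha | coffee | green | lawyer
  3   | fish | Epsilon | milk | white | teacher
  4   | horse | Delta | tea | red | artist
  5   | dog | Gamma | water | blue | doctor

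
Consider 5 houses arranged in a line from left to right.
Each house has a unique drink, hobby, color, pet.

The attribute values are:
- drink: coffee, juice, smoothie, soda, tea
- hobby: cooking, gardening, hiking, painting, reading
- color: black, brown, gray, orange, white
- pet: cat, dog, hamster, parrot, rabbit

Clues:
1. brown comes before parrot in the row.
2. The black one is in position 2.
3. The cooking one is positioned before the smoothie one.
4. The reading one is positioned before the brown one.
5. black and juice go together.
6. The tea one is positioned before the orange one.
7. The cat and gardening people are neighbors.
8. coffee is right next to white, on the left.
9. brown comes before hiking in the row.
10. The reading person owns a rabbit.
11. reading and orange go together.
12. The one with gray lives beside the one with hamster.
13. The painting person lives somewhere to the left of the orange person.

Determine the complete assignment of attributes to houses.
Solution:

House | Drink | Hobby | Color | Pet
-----------------------------------
  1   | tea | painting | gray | cat
  2   | juice | gardening | black | hamster
  3   | soda | reading | orange | rabbit
  4   | coffee | cooking | brown | dog
  5   | smoothie | hiking | white | parrot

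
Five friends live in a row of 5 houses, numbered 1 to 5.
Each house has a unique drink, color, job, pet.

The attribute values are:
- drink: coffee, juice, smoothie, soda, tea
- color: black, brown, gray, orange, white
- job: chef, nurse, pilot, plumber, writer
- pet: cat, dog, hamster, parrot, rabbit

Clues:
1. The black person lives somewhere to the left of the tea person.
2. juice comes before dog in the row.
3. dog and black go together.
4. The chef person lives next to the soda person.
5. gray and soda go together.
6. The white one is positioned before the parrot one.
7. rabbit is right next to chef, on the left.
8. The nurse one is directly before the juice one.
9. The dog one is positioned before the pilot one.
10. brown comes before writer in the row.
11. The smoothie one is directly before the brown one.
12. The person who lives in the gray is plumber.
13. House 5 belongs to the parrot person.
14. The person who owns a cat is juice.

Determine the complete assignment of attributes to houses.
Solution:

House | Drink | Color | Job | Pet
---------------------------------
  1   | smoothie | white | nurse | rabbit
  2   | juice | brown | chef | cat
  3   | soda | gray | plumber | hamster
  4   | coffee | black | writer | dog
  5   | tea | orange | pilot | parrot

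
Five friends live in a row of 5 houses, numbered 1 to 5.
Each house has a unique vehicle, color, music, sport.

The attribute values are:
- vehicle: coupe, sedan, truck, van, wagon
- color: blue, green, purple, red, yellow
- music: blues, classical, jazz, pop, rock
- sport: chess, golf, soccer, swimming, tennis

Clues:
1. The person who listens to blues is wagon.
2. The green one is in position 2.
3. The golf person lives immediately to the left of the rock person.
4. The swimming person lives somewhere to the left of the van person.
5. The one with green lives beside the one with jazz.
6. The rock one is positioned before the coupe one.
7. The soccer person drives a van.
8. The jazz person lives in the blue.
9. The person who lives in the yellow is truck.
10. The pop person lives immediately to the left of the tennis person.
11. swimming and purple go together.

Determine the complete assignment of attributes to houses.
Solution:

House | Vehicle | Color | Music | Sport
---------------------------------------
  1   | truck | yellow | pop | golf
  2   | sedan | green | rock | tennis
  3   | coupe | blue | jazz | chess
  4   | wagon | purple | blues | swimming
  5   | van | red | classical | soccer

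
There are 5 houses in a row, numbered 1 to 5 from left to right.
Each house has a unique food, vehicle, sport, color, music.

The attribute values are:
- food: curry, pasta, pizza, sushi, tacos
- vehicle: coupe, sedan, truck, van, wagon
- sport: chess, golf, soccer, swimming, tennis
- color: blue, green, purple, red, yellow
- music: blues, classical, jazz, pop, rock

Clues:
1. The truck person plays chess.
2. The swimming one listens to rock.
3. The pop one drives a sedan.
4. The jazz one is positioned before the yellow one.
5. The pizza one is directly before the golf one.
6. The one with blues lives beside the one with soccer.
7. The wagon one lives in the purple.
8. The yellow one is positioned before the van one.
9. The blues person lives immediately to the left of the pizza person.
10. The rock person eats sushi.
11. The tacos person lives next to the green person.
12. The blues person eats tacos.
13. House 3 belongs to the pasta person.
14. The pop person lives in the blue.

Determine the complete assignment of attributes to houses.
Solution:

House | Food | Vehicle | Sport | Color | Music
----------------------------------------------
  1   | tacos | wagon | tennis | purple | blues
  2   | pizza | coupe | soccer | green | jazz
  3   | pasta | sedan | golf | blue | pop
  4   | curry | truck | chess | yellow | classical
  5   | sushi | van | swimming | red | rock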